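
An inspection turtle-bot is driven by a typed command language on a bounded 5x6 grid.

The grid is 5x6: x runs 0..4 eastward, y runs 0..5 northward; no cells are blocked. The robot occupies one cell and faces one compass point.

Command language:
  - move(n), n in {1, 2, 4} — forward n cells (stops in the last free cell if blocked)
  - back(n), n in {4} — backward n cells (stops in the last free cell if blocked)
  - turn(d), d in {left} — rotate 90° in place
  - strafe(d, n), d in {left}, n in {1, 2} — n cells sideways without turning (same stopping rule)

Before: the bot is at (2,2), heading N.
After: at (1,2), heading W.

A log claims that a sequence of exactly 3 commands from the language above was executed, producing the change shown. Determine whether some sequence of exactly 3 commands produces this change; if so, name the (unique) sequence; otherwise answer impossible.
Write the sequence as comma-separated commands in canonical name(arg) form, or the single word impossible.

impossible

no 3-step route produces this change.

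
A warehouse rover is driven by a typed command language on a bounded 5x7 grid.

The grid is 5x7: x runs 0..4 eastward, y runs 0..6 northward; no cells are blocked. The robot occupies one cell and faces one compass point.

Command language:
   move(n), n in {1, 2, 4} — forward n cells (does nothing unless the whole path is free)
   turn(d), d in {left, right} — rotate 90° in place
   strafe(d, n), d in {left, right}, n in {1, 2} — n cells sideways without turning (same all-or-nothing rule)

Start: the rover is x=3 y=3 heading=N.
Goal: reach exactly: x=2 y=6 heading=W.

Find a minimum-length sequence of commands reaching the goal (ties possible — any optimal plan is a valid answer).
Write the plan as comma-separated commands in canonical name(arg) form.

t0: x=3 y=3 heading=N
[1] after move(2): x=3 y=5 heading=N
[2] after turn(left): x=3 y=5 heading=W
[3] after strafe(right, 1): x=3 y=6 heading=W
[4] after move(1): x=2 y=6 heading=W
no 3-step plan works, so 4 is optimal.

move(2), turn(left), strafe(right, 1), move(1)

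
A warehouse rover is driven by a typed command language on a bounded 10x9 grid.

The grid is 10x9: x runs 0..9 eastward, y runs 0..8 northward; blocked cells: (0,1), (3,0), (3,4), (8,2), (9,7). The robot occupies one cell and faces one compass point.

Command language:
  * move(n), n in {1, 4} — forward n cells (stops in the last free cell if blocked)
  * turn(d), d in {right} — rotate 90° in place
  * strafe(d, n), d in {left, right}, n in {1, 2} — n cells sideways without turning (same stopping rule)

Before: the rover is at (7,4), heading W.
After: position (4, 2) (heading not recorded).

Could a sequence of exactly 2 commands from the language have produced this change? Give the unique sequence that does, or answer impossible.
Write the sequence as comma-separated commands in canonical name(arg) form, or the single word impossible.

move(4), strafe(left, 2)

key: order matters: swapping move(4) and strafe(left, 2) lands elsewhere
t0: at (7,4), heading W
[1] after move(4): at (4,4), heading W
[2] after strafe(left, 2): at (4,2), heading W
no other 2-command option fits: unique.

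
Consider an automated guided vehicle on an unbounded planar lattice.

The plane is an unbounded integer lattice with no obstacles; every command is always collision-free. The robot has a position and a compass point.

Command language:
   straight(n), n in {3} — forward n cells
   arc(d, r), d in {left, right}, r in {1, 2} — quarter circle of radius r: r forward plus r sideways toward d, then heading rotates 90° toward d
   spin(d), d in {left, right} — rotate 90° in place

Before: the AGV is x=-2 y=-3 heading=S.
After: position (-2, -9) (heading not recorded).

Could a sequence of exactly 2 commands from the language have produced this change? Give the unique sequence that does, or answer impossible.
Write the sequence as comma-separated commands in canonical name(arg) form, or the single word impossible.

start: x=-2 y=-3 heading=S
step 1 (straight(3)): x=-2 y=-6 heading=S
step 2 (straight(3)): x=-2 y=-9 heading=S
no rival 2-sequence matches.

straight(3), straight(3)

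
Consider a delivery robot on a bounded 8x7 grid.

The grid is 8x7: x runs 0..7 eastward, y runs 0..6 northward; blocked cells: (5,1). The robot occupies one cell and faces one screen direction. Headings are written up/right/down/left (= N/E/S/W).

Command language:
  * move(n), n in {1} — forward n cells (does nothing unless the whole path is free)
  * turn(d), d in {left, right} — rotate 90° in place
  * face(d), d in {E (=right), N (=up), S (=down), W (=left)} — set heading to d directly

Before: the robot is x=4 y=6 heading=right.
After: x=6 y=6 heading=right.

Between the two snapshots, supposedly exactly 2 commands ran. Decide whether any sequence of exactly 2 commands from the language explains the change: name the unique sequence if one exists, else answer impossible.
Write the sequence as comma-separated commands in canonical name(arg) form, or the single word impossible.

key: still facing E at the end — nothing in the sequence rotates
start: x=4 y=6 heading=right
[1] after move(1): x=5 y=6 heading=right
[2] after move(1): x=6 y=6 heading=right
all 49 alternatives checked — unique.

move(1), move(1)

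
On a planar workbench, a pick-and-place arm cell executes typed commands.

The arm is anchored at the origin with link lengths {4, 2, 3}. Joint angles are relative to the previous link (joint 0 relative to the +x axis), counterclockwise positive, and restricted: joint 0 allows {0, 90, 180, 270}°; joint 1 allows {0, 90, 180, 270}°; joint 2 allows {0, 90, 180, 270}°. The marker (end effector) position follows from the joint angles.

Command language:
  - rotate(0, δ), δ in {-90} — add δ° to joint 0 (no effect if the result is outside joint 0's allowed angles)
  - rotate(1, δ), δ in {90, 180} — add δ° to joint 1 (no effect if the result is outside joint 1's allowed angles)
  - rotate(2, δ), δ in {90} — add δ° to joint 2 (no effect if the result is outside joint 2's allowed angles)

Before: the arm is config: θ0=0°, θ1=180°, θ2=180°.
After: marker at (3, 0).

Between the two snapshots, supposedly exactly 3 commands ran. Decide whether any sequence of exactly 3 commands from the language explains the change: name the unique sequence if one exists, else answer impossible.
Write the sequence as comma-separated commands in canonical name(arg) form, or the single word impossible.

rotate(1, 180), rotate(1, 180), rotate(1, 180)

initial: config: θ0=0°, θ1=180°, θ2=180°
[1] after rotate(1, 180): config: θ0=0°, θ1=0°, θ2=180°
[2] after rotate(1, 180): config: θ0=0°, θ1=180°, θ2=180°
[3] after rotate(1, 180): config: θ0=0°, θ1=0°, θ2=180°
no rival 3-sequence matches.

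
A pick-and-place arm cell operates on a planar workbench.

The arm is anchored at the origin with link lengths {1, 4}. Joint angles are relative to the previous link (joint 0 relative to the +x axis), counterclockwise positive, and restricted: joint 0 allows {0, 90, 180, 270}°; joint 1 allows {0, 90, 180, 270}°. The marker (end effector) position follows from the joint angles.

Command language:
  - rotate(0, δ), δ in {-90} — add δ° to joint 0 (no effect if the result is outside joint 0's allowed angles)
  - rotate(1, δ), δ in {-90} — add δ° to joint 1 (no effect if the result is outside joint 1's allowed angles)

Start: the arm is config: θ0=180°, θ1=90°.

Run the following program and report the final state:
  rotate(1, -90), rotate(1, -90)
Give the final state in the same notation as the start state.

config: θ0=180°, θ1=270°

initial: config: θ0=180°, θ1=90°
step 1 (rotate(1, -90)): config: θ0=180°, θ1=0°
step 2 (rotate(1, -90)): config: θ0=180°, θ1=270°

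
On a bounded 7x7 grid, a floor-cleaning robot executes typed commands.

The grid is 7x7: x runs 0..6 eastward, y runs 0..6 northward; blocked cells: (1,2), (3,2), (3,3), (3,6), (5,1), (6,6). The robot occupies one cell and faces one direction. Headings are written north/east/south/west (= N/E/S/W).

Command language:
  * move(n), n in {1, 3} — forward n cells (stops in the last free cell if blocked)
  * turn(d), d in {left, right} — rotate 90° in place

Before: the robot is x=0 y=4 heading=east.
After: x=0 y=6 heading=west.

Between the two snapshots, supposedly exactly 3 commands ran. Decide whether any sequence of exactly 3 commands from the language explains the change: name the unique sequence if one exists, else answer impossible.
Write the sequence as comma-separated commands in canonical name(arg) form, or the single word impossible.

turn(left), move(3), turn(left)

key: cell and facing (now W) both changed — the 3 commands mix motion and turning
from: x=0 y=4 heading=east
step 1 (turn(left)): x=0 y=4 heading=north
step 2 (move(3)): x=0 y=6 heading=north
step 3 (turn(left)): x=0 y=6 heading=west
uniquely the one of 64 3-step routes that fits.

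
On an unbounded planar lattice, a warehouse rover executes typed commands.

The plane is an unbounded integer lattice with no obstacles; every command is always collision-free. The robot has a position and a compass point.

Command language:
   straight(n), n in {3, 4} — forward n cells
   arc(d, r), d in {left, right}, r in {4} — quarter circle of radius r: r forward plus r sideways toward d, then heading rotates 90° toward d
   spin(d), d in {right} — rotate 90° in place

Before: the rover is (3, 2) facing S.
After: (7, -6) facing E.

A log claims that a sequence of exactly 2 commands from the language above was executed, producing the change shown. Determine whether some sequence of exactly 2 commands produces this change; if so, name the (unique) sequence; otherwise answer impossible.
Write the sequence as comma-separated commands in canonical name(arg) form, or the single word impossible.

key: running arc(left, 4) before straight(4) would end elsewhere — order is forced
initial: (3, 2) facing S
t=1 straight(4) ⇒ (3, -2) facing S
t=2 arc(left, 4) ⇒ (7, -6) facing E
all 25 alternatives checked — unique.

straight(4), arc(left, 4)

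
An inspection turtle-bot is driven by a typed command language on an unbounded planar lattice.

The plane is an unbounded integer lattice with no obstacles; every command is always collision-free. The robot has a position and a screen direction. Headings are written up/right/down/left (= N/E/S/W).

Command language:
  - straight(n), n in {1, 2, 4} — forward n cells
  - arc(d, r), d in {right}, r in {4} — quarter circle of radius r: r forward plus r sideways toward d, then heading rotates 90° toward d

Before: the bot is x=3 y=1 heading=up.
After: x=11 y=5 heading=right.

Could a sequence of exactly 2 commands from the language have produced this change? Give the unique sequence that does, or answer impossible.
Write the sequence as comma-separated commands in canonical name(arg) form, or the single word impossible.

arc(right, 4), straight(4)

key: running straight(4) before arc(right, 4) would end elsewhere — order is forced
start: x=3 y=1 heading=up
t=1 arc(right, 4) ⇒ x=7 y=5 heading=right
t=2 straight(4) ⇒ x=11 y=5 heading=right
uniquely the one of 16 2-step routes that fits.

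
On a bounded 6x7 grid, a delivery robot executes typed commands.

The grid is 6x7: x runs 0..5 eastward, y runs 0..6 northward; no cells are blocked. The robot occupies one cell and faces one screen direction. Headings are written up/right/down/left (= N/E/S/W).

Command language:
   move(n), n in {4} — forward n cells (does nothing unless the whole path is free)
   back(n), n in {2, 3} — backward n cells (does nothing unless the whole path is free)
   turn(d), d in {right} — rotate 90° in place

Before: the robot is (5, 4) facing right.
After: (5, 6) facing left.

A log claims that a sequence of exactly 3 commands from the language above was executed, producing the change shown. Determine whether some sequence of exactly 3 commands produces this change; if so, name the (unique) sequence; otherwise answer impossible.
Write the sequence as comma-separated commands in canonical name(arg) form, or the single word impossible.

key: position moved to (5,6) AND the heading swung to W — translation plus rotation needed
begin: (5, 4) facing right
step 1 (turn(right)): (5, 4) facing down
step 2 (back(2)): (5, 6) facing down
step 3 (turn(right)): (5, 6) facing left
no other 3-command option fits: unique.

turn(right), back(2), turn(right)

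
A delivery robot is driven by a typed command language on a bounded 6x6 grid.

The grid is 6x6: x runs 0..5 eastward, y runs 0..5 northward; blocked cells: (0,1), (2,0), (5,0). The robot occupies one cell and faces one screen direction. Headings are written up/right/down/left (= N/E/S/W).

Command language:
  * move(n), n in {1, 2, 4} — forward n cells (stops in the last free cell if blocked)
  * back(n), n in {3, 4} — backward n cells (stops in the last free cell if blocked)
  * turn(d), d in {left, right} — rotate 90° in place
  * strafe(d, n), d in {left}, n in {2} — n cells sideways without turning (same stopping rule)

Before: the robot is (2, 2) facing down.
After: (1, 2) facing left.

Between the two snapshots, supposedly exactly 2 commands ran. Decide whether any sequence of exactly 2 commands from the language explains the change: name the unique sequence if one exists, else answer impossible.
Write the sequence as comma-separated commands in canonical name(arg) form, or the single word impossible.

key: position moved to (1,2) AND the heading swung to W — translation plus rotation needed
from: (2, 2) facing down
1. turn(right) → (2, 2) facing left
2. move(1) → (1, 2) facing left
no rival 2-sequence matches.

turn(right), move(1)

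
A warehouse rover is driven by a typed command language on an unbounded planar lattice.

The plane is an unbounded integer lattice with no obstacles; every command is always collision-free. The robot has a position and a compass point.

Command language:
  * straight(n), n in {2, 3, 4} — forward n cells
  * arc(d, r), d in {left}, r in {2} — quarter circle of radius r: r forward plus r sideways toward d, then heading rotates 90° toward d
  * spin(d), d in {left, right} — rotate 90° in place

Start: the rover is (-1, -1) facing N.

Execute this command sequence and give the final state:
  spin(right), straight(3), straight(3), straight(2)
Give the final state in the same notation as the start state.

t0: (-1, -1) facing N
t=1 spin(right) ⇒ (-1, -1) facing E
t=2 straight(3) ⇒ (2, -1) facing E
t=3 straight(3) ⇒ (5, -1) facing E
t=4 straight(2) ⇒ (7, -1) facing E

(7, -1) facing E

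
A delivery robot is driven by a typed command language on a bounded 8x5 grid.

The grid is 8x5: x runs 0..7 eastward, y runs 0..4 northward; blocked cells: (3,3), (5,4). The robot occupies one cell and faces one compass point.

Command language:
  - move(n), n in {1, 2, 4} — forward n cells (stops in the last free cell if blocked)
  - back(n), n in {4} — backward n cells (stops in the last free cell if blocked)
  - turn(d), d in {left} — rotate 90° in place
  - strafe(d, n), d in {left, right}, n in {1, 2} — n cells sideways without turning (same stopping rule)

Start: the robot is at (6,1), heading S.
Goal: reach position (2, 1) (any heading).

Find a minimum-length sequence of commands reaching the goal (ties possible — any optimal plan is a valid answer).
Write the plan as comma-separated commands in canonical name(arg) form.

strafe(right, 2), strafe(right, 2)

t0: at (6,1), heading S
[1] after strafe(right, 2): at (4,1), heading S
[2] after strafe(right, 2): at (2,1), heading S
nothing shorter than 2 reaches the goal.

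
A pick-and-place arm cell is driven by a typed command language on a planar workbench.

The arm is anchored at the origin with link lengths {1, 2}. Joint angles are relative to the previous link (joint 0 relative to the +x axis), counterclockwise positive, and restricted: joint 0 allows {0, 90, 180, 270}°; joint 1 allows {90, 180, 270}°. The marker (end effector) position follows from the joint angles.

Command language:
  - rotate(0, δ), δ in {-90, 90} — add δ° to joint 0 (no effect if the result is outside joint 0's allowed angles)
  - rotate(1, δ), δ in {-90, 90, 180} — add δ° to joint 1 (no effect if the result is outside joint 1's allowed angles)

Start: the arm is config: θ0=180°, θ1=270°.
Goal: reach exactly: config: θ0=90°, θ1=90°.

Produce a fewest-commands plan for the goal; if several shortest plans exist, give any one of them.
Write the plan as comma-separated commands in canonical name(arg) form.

rotate(0, -90), rotate(1, 180)

start: config: θ0=180°, θ1=270°
step 1 (rotate(0, -90)): config: θ0=90°, θ1=270°
step 2 (rotate(1, 180)): config: θ0=90°, θ1=90°
shorter routes all fall short; 2 is best.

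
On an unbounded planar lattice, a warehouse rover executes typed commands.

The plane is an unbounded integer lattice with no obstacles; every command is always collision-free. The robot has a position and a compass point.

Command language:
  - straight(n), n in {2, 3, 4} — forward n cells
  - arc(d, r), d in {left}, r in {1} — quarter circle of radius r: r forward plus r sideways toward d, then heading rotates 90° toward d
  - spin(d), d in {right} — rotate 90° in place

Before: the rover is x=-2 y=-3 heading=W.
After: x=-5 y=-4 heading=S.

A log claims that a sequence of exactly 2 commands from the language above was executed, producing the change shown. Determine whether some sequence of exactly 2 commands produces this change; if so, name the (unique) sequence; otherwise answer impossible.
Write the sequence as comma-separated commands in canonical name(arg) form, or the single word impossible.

key: running arc(left, 1) before straight(2) would end elsewhere — order is forced
begin: x=-2 y=-3 heading=W
t=1 straight(2) ⇒ x=-4 y=-3 heading=W
t=2 arc(left, 1) ⇒ x=-5 y=-4 heading=S
uniquely the one of 25 2-step routes that fits.

straight(2), arc(left, 1)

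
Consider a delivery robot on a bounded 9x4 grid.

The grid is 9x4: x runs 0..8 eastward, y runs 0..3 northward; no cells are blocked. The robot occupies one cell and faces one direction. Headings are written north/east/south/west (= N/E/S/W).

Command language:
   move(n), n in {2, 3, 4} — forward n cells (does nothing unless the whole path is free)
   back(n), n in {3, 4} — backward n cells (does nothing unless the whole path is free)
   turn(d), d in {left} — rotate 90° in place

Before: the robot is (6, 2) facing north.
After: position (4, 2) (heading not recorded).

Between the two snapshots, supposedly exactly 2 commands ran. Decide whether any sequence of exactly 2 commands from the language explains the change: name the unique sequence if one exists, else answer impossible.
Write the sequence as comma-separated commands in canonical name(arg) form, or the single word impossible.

key: order matters: swapping turn(left) and move(2) lands elsewhere
from: (6, 2) facing north
[1] after turn(left): (6, 2) facing west
[2] after move(2): (4, 2) facing west
all 36 alternatives checked — unique.

turn(left), move(2)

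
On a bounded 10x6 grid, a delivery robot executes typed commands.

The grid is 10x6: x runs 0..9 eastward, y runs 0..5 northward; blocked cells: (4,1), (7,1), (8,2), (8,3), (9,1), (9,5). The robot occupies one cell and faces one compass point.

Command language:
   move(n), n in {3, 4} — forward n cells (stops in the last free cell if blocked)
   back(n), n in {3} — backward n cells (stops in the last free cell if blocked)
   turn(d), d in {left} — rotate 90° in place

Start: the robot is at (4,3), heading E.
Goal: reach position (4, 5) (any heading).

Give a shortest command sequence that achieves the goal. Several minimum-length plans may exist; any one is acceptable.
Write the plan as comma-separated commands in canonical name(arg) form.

from: at (4,3), heading E
1. turn(left) → at (4,3), heading N
2. move(3) → at (4,5), heading N
shorter routes all fall short; 2 is best.

turn(left), move(3)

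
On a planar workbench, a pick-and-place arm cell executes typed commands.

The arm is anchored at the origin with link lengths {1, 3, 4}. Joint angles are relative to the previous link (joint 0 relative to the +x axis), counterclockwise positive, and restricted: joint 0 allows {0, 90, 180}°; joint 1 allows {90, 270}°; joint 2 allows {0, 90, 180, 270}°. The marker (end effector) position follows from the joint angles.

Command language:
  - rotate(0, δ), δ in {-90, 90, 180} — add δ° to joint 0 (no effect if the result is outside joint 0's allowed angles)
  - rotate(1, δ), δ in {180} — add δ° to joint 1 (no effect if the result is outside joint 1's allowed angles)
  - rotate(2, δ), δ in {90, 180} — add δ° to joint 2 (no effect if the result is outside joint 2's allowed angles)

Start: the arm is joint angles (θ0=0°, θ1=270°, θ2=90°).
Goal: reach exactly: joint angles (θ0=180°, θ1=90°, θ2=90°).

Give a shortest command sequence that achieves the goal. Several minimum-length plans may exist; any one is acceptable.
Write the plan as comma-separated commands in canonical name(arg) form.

rotate(1, 180), rotate(0, 180)

t0: joint angles (θ0=0°, θ1=270°, θ2=90°)
[1] after rotate(1, 180): joint angles (θ0=0°, θ1=90°, θ2=90°)
[2] after rotate(0, 180): joint angles (θ0=180°, θ1=90°, θ2=90°)
minimal: 2 command(s), checked below 2.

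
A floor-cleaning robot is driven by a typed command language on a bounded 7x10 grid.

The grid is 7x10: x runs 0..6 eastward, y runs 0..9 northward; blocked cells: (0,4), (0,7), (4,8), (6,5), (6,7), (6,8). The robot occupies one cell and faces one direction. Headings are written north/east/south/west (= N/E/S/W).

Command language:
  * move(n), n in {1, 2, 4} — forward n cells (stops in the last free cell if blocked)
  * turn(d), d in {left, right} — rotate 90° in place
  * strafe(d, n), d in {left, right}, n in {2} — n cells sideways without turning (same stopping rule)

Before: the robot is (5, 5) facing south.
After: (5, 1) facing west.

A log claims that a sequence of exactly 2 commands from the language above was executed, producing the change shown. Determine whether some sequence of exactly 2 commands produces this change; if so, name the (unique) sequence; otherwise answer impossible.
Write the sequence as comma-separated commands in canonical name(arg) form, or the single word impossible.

move(4), turn(right)

key: running turn(right) before move(4) would end elsewhere — order is forced
from: (5, 5) facing south
[1] after move(4): (5, 1) facing south
[2] after turn(right): (5, 1) facing west
no rival 2-sequence matches.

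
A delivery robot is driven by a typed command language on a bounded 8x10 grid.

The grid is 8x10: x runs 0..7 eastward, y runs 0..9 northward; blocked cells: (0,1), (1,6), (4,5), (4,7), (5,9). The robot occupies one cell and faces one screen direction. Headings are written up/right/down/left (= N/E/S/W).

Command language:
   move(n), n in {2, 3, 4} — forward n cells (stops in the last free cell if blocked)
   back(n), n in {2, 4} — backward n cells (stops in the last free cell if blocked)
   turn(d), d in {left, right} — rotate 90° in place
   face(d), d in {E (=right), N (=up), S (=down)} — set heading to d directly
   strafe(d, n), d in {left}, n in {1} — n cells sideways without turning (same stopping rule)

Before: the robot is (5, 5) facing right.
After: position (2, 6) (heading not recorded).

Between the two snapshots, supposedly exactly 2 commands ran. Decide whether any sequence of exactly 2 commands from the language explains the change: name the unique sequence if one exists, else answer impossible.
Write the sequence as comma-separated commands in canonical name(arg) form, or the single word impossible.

key: running back(4) before strafe(left, 1) would end elsewhere — order is forced
start: (5, 5) facing right
[1] after strafe(left, 1): (5, 6) facing right
[2] after back(4): (2, 6) facing right
no other 2-command option fits: unique.

strafe(left, 1), back(4)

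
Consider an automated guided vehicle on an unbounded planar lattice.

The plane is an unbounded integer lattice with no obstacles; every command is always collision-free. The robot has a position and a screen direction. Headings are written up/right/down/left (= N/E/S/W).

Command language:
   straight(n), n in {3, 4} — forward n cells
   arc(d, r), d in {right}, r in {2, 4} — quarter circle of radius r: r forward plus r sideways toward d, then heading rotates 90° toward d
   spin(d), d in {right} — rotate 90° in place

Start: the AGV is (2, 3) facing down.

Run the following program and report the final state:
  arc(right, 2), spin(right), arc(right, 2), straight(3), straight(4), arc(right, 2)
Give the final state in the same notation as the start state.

(11, 1) facing down

initial: (2, 3) facing down
[1] after arc(right, 2): (0, 1) facing left
[2] after spin(right): (0, 1) facing up
[3] after arc(right, 2): (2, 3) facing right
[4] after straight(3): (5, 3) facing right
[5] after straight(4): (9, 3) facing right
[6] after arc(right, 2): (11, 1) facing down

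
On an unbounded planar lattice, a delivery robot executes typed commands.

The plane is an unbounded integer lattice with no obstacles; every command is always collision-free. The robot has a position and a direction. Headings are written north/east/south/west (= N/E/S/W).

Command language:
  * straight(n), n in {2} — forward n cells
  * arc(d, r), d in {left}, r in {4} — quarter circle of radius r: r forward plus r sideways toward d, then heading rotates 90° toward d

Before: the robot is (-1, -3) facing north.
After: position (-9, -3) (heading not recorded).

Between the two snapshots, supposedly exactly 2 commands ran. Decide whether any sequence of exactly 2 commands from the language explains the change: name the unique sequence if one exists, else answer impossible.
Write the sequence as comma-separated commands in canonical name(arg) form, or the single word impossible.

arc(left, 4), arc(left, 4)

initial: (-1, -3) facing north
[1] after arc(left, 4): (-5, 1) facing west
[2] after arc(left, 4): (-9, -3) facing south
uniquely the one of 4 2-step routes that fits.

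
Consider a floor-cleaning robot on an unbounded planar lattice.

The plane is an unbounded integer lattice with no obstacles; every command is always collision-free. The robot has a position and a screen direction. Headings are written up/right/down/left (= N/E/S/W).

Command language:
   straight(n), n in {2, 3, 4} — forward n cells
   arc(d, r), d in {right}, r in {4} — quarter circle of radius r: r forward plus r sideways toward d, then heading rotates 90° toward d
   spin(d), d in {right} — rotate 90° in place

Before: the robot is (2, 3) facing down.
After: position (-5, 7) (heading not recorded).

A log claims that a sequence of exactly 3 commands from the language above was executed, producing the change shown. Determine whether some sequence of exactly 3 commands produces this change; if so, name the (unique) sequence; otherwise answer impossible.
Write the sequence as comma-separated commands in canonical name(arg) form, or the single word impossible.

spin(right), straight(3), arc(right, 4)

key: running arc(right, 4) before spin(right) would end elsewhere — order is forced
initial: (2, 3) facing down
t=1 spin(right) ⇒ (2, 3) facing left
t=2 straight(3) ⇒ (-1, 3) facing left
t=3 arc(right, 4) ⇒ (-5, 7) facing up
all 125 alternatives checked — unique.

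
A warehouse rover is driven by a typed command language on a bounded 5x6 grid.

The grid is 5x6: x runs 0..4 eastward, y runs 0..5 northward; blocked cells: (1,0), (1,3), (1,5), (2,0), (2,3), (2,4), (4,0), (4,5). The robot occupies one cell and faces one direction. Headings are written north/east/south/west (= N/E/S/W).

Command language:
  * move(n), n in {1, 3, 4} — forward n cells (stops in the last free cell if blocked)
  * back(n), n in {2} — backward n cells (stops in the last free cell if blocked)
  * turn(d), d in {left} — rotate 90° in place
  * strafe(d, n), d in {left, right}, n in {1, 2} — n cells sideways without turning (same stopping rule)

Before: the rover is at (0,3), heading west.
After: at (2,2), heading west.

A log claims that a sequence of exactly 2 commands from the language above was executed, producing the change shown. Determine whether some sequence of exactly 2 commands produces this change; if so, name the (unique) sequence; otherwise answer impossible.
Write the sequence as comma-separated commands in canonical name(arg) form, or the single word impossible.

key: still facing W at the end — nothing in the sequence rotates
start: at (0,3), heading west
[1] after strafe(left, 1): at (0,2), heading west
[2] after back(2): at (2,2), heading west
uniquely the one of 81 2-step routes that fits.

strafe(left, 1), back(2)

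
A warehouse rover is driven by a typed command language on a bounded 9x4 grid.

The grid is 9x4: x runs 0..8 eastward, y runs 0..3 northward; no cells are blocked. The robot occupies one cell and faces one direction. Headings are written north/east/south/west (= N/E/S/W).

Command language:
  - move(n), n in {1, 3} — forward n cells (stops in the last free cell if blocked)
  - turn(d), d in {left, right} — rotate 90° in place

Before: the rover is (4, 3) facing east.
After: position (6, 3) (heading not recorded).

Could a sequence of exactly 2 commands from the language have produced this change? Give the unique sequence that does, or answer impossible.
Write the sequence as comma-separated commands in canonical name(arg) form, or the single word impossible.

move(1), move(1)

start: (4, 3) facing east
[1] after move(1): (5, 3) facing east
[2] after move(1): (6, 3) facing east
no rival 2-sequence matches.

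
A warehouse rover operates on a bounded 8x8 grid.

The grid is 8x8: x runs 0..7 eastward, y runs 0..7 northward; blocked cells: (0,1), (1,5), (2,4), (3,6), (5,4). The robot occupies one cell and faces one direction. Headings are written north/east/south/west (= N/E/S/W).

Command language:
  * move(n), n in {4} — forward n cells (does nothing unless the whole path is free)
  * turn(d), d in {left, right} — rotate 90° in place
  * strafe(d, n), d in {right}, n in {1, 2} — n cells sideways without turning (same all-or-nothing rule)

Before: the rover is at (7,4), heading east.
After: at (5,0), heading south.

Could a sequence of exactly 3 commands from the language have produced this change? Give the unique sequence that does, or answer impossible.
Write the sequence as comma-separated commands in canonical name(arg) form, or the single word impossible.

key: order matters: swapping turn(right) and strafe(right, 2) lands elsewhere
start: at (7,4), heading east
1. turn(right) → at (7,4), heading south
2. move(4) → at (7,0), heading south
3. strafe(right, 2) → at (5,0), heading south
uniquely the one of 125 3-step routes that fits.

turn(right), move(4), strafe(right, 2)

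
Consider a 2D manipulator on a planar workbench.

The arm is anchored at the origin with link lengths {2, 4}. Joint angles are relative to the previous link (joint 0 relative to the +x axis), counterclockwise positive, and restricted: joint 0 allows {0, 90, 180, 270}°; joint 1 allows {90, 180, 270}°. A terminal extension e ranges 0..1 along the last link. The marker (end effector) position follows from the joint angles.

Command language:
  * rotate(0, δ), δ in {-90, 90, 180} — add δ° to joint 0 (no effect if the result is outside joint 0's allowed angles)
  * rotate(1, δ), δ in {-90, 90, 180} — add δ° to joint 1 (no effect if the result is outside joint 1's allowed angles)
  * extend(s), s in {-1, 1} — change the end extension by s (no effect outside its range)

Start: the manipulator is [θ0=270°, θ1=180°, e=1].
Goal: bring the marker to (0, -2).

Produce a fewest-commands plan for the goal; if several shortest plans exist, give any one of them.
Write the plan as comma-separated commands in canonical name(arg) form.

rotate(0, 180), extend(-1)

start: [θ0=270°, θ1=180°, e=1]
t=1 rotate(0, 180) ⇒ [θ0=90°, θ1=180°, e=1]
t=2 extend(-1) ⇒ [θ0=90°, θ1=180°, e=0]
nothing shorter than 2 reaches the goal.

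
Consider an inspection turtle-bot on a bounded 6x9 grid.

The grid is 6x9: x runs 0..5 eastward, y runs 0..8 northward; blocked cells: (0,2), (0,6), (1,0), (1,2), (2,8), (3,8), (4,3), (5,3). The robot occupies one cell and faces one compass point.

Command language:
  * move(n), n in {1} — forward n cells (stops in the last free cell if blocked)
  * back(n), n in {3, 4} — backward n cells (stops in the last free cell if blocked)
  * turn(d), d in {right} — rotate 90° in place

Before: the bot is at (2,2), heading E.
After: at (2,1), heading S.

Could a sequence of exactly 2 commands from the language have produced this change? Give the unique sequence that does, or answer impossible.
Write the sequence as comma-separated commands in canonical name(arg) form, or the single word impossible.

key: position moved to (2,1) AND the heading swung to S — translation plus rotation needed
from: at (2,2), heading E
1. turn(right) → at (2,2), heading S
2. move(1) → at (2,1), heading S
no other 2-command option fits: unique.

turn(right), move(1)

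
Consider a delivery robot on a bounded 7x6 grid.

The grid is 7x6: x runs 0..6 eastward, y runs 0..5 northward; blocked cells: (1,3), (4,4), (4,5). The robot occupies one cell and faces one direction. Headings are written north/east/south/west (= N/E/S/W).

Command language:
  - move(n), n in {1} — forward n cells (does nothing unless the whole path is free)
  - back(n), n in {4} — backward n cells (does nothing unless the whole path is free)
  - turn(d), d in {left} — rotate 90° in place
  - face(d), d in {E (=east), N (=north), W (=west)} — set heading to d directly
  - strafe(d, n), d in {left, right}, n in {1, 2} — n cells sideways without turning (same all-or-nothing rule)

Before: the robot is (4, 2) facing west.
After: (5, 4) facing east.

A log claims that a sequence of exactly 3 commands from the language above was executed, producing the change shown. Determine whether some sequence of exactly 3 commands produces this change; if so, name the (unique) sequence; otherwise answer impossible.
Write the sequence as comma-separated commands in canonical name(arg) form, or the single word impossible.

face(E), move(1), strafe(left, 2)

key: position moved to (5,4) AND the heading swung to E — translation plus rotation needed
begin: (4, 2) facing west
step 1 (face(E)): (4, 2) facing east
step 2 (move(1)): (5, 2) facing east
step 3 (strafe(left, 2)): (5, 4) facing east
all 1000 alternatives checked — unique.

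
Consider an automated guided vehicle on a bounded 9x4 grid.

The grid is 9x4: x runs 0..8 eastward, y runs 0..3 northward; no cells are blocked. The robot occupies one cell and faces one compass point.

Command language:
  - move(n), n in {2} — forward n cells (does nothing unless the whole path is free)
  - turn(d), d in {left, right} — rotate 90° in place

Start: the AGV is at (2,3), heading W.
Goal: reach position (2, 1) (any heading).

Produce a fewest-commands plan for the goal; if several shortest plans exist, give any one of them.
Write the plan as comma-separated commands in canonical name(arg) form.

turn(left), move(2)

from: at (2,3), heading W
step 1 (turn(left)): at (2,3), heading S
step 2 (move(2)): at (2,1), heading S
nothing shorter than 2 reaches the goal.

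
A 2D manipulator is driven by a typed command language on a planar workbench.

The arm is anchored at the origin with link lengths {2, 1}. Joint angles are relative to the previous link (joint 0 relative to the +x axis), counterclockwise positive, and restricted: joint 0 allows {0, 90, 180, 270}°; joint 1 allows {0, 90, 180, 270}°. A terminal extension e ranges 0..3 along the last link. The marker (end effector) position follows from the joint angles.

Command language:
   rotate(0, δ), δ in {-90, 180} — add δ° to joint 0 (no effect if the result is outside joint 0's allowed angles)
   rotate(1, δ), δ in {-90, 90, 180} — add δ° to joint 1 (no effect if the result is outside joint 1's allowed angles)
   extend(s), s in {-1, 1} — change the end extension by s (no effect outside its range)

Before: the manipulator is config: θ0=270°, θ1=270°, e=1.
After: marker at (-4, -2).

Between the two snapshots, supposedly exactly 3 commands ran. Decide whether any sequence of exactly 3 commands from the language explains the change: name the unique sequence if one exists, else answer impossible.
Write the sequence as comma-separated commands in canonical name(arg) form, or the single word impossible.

start: config: θ0=270°, θ1=270°, e=1
1. extend(1) → config: θ0=270°, θ1=270°, e=2
2. extend(1) → config: θ0=270°, θ1=270°, e=3
3. extend(1) → config: θ0=270°, θ1=270°, e=3
all 343 alternatives checked — unique.

extend(1), extend(1), extend(1)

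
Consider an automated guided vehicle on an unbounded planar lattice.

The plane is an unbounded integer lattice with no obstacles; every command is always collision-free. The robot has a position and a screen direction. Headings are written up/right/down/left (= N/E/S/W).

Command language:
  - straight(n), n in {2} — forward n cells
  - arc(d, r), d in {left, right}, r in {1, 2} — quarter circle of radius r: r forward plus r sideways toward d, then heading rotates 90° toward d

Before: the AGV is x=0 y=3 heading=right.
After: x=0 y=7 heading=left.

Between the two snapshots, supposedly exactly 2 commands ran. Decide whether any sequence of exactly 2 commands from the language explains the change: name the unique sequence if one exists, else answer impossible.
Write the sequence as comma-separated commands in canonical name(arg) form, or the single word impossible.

key: position moved to (0,7) AND the heading swung to W — translation plus rotation needed
start: x=0 y=3 heading=right
t=1 arc(left, 2) ⇒ x=2 y=5 heading=up
t=2 arc(left, 2) ⇒ x=0 y=7 heading=left
no other 2-command option fits: unique.

arc(left, 2), arc(left, 2)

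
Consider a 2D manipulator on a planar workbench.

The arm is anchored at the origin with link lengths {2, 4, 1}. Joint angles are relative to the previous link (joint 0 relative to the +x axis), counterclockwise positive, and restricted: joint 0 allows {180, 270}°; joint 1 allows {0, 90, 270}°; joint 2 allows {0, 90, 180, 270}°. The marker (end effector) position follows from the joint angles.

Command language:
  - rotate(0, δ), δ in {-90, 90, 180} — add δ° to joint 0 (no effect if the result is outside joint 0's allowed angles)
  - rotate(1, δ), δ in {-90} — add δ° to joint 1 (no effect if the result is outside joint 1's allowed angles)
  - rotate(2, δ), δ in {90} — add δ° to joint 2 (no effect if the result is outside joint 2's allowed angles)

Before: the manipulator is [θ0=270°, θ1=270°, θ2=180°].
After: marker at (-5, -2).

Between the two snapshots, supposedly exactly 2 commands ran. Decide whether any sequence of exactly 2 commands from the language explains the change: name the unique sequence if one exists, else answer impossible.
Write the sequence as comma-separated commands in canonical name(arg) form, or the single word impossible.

rotate(2, 90), rotate(2, 90)

t0: [θ0=270°, θ1=270°, θ2=180°]
t=1 rotate(2, 90) ⇒ [θ0=270°, θ1=270°, θ2=270°]
t=2 rotate(2, 90) ⇒ [θ0=270°, θ1=270°, θ2=0°]
uniquely the one of 25 2-step routes that fits.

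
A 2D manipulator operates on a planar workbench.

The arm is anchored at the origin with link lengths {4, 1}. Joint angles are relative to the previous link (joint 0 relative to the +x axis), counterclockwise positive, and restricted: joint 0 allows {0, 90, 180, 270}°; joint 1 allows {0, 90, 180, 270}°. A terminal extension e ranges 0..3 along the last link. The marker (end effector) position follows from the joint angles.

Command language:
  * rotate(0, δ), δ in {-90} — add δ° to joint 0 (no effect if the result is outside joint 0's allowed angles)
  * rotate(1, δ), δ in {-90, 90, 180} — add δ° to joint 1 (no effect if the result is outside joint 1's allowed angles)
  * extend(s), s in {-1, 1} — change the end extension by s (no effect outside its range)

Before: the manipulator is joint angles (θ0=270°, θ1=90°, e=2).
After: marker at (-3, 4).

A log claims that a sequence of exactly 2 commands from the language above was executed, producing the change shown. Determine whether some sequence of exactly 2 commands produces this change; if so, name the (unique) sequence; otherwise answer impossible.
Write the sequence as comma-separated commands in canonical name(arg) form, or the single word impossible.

initial: joint angles (θ0=270°, θ1=90°, e=2)
step 1 (rotate(0, -90)): joint angles (θ0=180°, θ1=90°, e=2)
step 2 (rotate(0, -90)): joint angles (θ0=90°, θ1=90°, e=2)
all 36 alternatives checked — unique.

rotate(0, -90), rotate(0, -90)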